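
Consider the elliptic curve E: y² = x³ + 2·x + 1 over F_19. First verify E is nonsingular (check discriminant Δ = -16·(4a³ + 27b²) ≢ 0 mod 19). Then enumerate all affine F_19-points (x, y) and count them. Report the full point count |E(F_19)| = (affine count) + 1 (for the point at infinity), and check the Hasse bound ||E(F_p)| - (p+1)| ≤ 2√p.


Affine points = {(0, 1), (0, 18), (1, 2), (1, 17), (4, 4), (4, 15), (6, 1), (6, 18), (7, 4), (7, 15), (8, 4), (8, 15), (9, 8), (9, 11), (11, 9), (11, 10), (12, 9), (12, 10), (13, 1), (13, 18), (15, 9), (15, 10), (16, 5), (16, 14), (18, 6), (18, 13)}; affine count = 26; |E(F_19)| = 27.

Discriminant check: Δ ∝ 4a³ + 27b² = 4·2³ + 27·1² = 4·8 + 27·1 ≡ 2 (mod 19). Nonzero ⇒ E is nonsingular.
For each x ∈ F_19, compute rhs = x³ + 2·x + 1 mod 19, then count y ∈ F_19 with y² ≡ rhs.
  x = 0: rhs = 1, matching y values: 1, 18 (2 points).
  x = 1: rhs = 4, matching y values: 2, 17 (2 points).
  x = 2: rhs = 13, matching y values: none (0 points).
  x = 3: rhs = 15, matching y values: none (0 points).
  x = 4: rhs = 16, matching y values: 4, 15 (2 points).
  x = 5: rhs = 3, matching y values: none (0 points).
  x = 6: rhs = 1, matching y values: 1, 18 (2 points).
  x = 7: rhs = 16, matching y values: 4, 15 (2 points).
  x = 8: rhs = 16, matching y values: 4, 15 (2 points).
  x = 9: rhs = 7, matching y values: 8, 11 (2 points).
  x = 10: rhs = 14, matching y values: none (0 points).
  x = 11: rhs = 5, matching y values: 9, 10 (2 points).
  x = 12: rhs = 5, matching y values: 9, 10 (2 points).
  x = 13: rhs = 1, matching y values: 1, 18 (2 points).
  x = 14: rhs = 18, matching y values: none (0 points).
  x = 15: rhs = 5, matching y values: 9, 10 (2 points).
  x = 16: rhs = 6, matching y values: 5, 14 (2 points).
  x = 17: rhs = 8, matching y values: none (0 points).
  x = 18: rhs = 17, matching y values: 6, 13 (2 points).
Total affine count: 26.
Full point count |E(F_19)| = 26 + 1 = 27.
Hasse bound: |27 − (19+1)| = |7| = 7 ≤ 2√19 ≈ 8.7178 ✓.


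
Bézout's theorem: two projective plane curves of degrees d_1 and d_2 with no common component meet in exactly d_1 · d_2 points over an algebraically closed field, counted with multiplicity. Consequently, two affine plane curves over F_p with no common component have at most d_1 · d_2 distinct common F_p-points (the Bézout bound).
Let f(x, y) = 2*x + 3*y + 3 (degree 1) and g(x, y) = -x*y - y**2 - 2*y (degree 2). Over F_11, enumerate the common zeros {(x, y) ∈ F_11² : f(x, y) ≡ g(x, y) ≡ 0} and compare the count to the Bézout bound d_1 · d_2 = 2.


Common zeros: {(4, 0), (8, 1)}; count = 2; Bézout bound = 2.

deg(f) = 1, deg(g) = 2, so Bézout bound = 2.
Scan x ∈ F_11. For each x, list the y ∈ F_11 with f(x, y) ≡ 0 and those with g(x, y) ≡ 0 (mod 11); the common zeros in that column are the intersection.
  x = 0: f ≡ 0 at y ∈ {10}; g ≡ 0 at y ∈ {0, 9}; common: ∅.
  x = 1: f ≡ 0 at y ∈ {2}; g ≡ 0 at y ∈ {0, 8}; common: ∅.
  x = 2: f ≡ 0 at y ∈ {5}; g ≡ 0 at y ∈ {0, 7}; common: ∅.
  x = 3: f ≡ 0 at y ∈ {8}; g ≡ 0 at y ∈ {0, 6}; common: ∅.
  x = 4: f ≡ 0 at y ∈ {0}; g ≡ 0 at y ∈ {0, 5}; common: {0}.
  x = 5: f ≡ 0 at y ∈ {3}; g ≡ 0 at y ∈ {0, 4}; common: ∅.
  x = 6: f ≡ 0 at y ∈ {6}; g ≡ 0 at y ∈ {0, 3}; common: ∅.
  x = 7: f ≡ 0 at y ∈ {9}; g ≡ 0 at y ∈ {0, 2}; common: ∅.
  x = 8: f ≡ 0 at y ∈ {1}; g ≡ 0 at y ∈ {0, 1}; common: {1}.
  x = 9: f ≡ 0 at y ∈ {4}; g ≡ 0 at y ∈ {0}; common: ∅.
  x = 10: f ≡ 0 at y ∈ {7}; g ≡ 0 at y ∈ {0, 10}; common: ∅.
Collecting: common zeros = {(4, 0), (8, 1)}, so the count is 2.
Comparison with the Bézout bound: 2 ≤ 2 = deg(f)·deg(g), as expected for curves with no common component (the bound is attained).


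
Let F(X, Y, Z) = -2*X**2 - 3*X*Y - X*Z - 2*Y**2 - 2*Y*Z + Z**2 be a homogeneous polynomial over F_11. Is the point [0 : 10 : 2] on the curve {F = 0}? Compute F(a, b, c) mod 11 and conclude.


F(0,10,2) ≡ 6 (mod 11); P is NOT on the curve.

Evaluate F(0, 10, 2) term-by-term (mod 11).
  -2*X**2 ↦ -2·0·1·1 = 0
  -3*X*Y ↦ -3·0·10·1 = 0
  -X*Z ↦ -1·0·1·2 = 0
  -2*Y**2 ↦ -2·1·100·1 = -200
  -2*Y*Z ↦ -2·1·10·2 = -40
  Z**2 ↦ 1·1·1·4 = 4
Sum: F(0, 10, 2) = (0) + (0) + (0) + (-200) + (-40) + (4) = -236.
Reducing mod 11: -236 ≡ 6 (mod 11).
Since F(a, b, c) ≡ 6 ≠ 0 (mod 11), P does NOT lie on the curve.


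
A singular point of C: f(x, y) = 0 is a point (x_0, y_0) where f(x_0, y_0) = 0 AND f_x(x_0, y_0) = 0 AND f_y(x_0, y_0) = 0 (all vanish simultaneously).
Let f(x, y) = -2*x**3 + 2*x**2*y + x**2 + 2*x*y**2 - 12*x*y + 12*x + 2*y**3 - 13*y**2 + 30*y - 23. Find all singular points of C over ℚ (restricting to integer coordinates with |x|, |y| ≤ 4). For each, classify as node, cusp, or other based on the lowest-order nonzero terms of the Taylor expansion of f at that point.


Singular points: {(1, 2)}; classification: node.

Compute partial derivatives:
  f_x = -6*x**2 + 4*x*y + 2*x + 2*y**2 - 12*y + 12.
  f_y = 2*x**2 + 4*x*y - 12*x + 6*y**2 - 26*y + 30.
Scan x_0 ∈ {−4, ..., 4}. For each x_0, f_y(x_0, y) is a polynomial in y; find its integer roots y ∈ {−4, ..., 4}, then test f_x and f at those candidates.
  x = -4: f_y(-4, y) = 6*y**2 - 42*y + 110; no integer root y with |y| ≤ 4.
  x = -3: f_y(-3, y) = 6*y**2 - 38*y + 84; no integer root y with |y| ≤ 4.
  x = -2: f_y(-2, y) = 6*y**2 - 34*y + 62; no integer root y with |y| ≤ 4.
  x = -1: f_y(-1, y) = 6*y**2 - 30*y + 44; no integer root y with |y| ≤ 4.
  x = 0: f_y(0, y) = 6*y**2 - 26*y + 30; no integer root y with |y| ≤ 4.
  x = 1: f_y(1, y) = 6*y**2 - 22*y + 20; vanishes at y ∈ {2}. (1, 2): f_x = 0, f = 0 — SINGULAR.
  x = 2: f_y(2, y) = 6*y**2 - 18*y + 14; no integer root y with |y| ≤ 4.
  x = 3: f_y(3, y) = 6*y**2 - 14*y + 12; no integer root y with |y| ≤ 4.
  x = 4: f_y(4, y) = 6*y**2 - 10*y + 14; no integer root y with |y| ≤ 4.
Only singular point on the grid: (1, 2).
Classify: substitute x = 1 + u, y = 2 + v and expand: f = -2*u**3 + 2*u**2*v - u**2 + 2*u*v**2 + 2*v**3 + v**2.
No constant or linear terms (consistent with a singular point). Quadratic part: -u**2 + v**2. Cubic part: -2*u**3 + 2*u**2*v + 2*u*v**2 + 2*v**3.
The quadratic part v**2 - u**2 = (v − u)(v + u) splits into two distinct linear factors, so there are two distinct tangent lines y − 2 = ±(x − 1) — this is a node (ordinary double point).
Classification: node.


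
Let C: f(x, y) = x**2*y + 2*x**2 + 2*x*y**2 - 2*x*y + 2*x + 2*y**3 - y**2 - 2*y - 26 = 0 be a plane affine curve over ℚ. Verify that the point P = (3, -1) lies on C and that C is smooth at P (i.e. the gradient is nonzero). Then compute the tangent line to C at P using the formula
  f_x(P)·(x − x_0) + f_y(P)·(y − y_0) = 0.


Tangent line at P: 12*x - 3*y - 39 = 0.

Step 1: f(3, -1) = 0, so P lies on C.
Step 2: partial derivatives
  f_x(x, y) = 2*x*y + 4*x + 2*y**2 - 2*y + 2, f_y(x, y) = x**2 + 4*x*y - 2*x + 6*y**2 - 2*y - 2.
  f_x(P) = 12, f_y(P) = -3 (gradient nonzero, so P is smooth).
Step 3: tangent line at P: 12·(x − 3) + -3·(y − -1) = 0.
Expanding: 12*x - 3*y - 39 = 0.


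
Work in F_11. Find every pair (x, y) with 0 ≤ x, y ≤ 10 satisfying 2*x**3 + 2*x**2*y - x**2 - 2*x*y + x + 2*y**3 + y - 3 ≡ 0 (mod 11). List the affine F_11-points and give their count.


Affine F_11-points: {(0, 1), (2, 0), (2, 5), (2, 6), (4, 3), (4, 4), (5, 5), (6, 1), (8, 7), (8, 8), (10, 1), (10, 9)}; count = 12.

For each of the 121 pairs (x, y) ∈ F_11², evaluate f(x, y) mod 11. Record the zeros.
  x = 0: [0↦8, 1↦0, 2↦4, 3↦10, 4↦8, 5↦10, 6↦6, 7↦8, 8↦6, 9↦1, 10↦5]  zeros at y ∈ {1}
  x = 1: [0↦10, 1↦2, 2↦6, 3↦1, 4↦10, 5↦1, 6↦8, 7↦10, 8↦8, 9↦3, 10↦7]  zeros at y ∈ ∅
  x = 2: [0↦0, 1↦7, 2↦4, 3↦3, 4↦5, 5↦0, 6↦0, 7↦6, 8↦8, 9↦7, 10↦4]  zeros at y ∈ {0, 5, 6}
  x = 3: [0↦1, 1↦5, 2↦10, 3↦6, 4↦5, 5↦8, 6↦5, 7↦8, 8↦7, 9↦3, 10↦8]  zeros at y ∈ ∅
  x = 4: [0↦3, 1↦8, 2↦3, 3↦0, 4↦0, 5↦4, 6↦2, 7↦6, 8↦6, 9↦3, 10↦9]  zeros at y ∈ {3, 4}
  x = 5: [0↦7, 1↦6, 2↦6, 3↦8, 4↦2, 5↦0, 6↦3, 7↦1, 8↦6, 9↦8, 10↦8]  zeros at y ∈ {5}
  x = 6: [0↦3, 1↦0, 2↦9, 3↦9, 4↦1, 5↦8, 6↦9, 7↦5, 8↦8, 9↦8, 10↦6]  zeros at y ∈ {1}
  x = 7: [0↦3, 1↦2, 2↦2, 3↦4, 4↦9, 5↦7, 6↦10, 7↦8, 8↦2, 9↦4, 10↦4]  zeros at y ∈ ∅
  x = 8: [0↦8, 1↦2, 2↦8, 3↦5, 4↦5, 5↦9, 6↦7, 7↦0, 8↦0, 9↦8, 10↦3]  zeros at y ∈ {7, 8}
  x = 9: [0↦8, 1↦1, 2↦6, 3↦2, 4↦1, 5↦4, 6↦1, 7↦4, 8↦3, 9↦10, 10↦4]  zeros at y ∈ ∅
  x = 10: [0↦4, 1↦0, 2↦8, 3↦7, 4↦9, 5↦4, 6↦4, 7↦10, 8↦1, 9↦0, 10↦8]  zeros at y ∈ {1, 9}
Collecting zeros: affine points = {(0, 1), (2, 0), (2, 5), (2, 6), (4, 3), (4, 4), (5, 5), (6, 1), (8, 7), (8, 8), (10, 1), (10, 9)}.
Total count |C(F_11)_aff| = 12.


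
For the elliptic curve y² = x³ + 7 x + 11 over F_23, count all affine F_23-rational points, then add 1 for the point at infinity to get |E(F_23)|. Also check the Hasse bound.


Affine points = {(3, 6), (3, 17), (6, 4), (6, 19), (7, 9), (7, 14), (8, 2), (8, 21), (10, 0), (11, 4), (11, 19), (12, 11), (12, 12), (14, 1), (14, 22), (15, 8), (15, 15), (17, 11), (17, 12), (18, 9), (18, 14), (20, 3), (20, 20), (21, 9), (21, 14), (22, 7), (22, 16)}; affine count = 27; |E(F_23)| = 28.

Discriminant check: Δ ∝ 4a³ + 27b² = 4·7³ + 27·11² = 4·343 + 27·121 ≡ 16 (mod 23). Nonzero ⇒ E is nonsingular.
For each x ∈ F_23, compute rhs = x³ + 7·x + 11 mod 23, then count y ∈ F_23 with y² ≡ rhs.
  x = 0: rhs = 11, matching y values: none (0 points).
  x = 1: rhs = 19, matching y values: none (0 points).
  x = 2: rhs = 10, matching y values: none (0 points).
  x = 3: rhs = 13, matching y values: 6, 17 (2 points).
  x = 4: rhs = 11, matching y values: none (0 points).
  x = 5: rhs = 10, matching y values: none (0 points).
  x = 6: rhs = 16, matching y values: 4, 19 (2 points).
  x = 7: rhs = 12, matching y values: 9, 14 (2 points).
  x = 8: rhs = 4, matching y values: 2, 21 (2 points).
  x = 9: rhs = 21, matching y values: none (0 points).
  x = 10: rhs = 0, matching y values: 0 (1 points).
  x = 11: rhs = 16, matching y values: 4, 19 (2 points).
  x = 12: rhs = 6, matching y values: 11, 12 (2 points).
  x = 13: rhs = 22, matching y values: none (0 points).
  x = 14: rhs = 1, matching y values: 1, 22 (2 points).
  x = 15: rhs = 18, matching y values: 8, 15 (2 points).
  x = 16: rhs = 10, matching y values: none (0 points).
  x = 17: rhs = 6, matching y values: 11, 12 (2 points).
  x = 18: rhs = 12, matching y values: 9, 14 (2 points).
  x = 19: rhs = 11, matching y values: none (0 points).
  x = 20: rhs = 9, matching y values: 3, 20 (2 points).
  x = 21: rhs = 12, matching y values: 9, 14 (2 points).
  x = 22: rhs = 3, matching y values: 7, 16 (2 points).
Total affine count: 27.
Full point count |E(F_23)| = 27 + 1 = 28.
Hasse bound: |28 − (23+1)| = |4| = 4 ≤ 2√23 ≈ 9.5917 ✓.


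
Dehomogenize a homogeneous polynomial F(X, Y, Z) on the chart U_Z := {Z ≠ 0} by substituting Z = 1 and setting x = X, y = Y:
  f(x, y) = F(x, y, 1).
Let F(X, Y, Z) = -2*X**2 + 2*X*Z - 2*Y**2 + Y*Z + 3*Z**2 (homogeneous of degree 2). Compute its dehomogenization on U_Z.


f(x, y) = -2*x**2 + 2*x - 2*y**2 + y + 3

On U_Z we set Z = 1. Each monomial c·X^i·Y^j·Z^k in F becomes c·x^i·y^j·1^k = c·x^i·y^j.
Substituting Z = 1: F(X, Y, 1) = -2*x**2 + 2*x - 2*y**2 + y + 3.
Note: deg(f) ≤ deg(F) = 2; strict inequality happens when F is divisible by Z (lost terms).


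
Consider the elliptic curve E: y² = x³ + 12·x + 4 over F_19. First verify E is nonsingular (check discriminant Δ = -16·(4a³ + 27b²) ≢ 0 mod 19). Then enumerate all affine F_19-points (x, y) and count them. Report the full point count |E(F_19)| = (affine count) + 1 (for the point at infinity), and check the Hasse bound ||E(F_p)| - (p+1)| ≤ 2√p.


Affine points = {(0, 2), (0, 17), (1, 6), (1, 13), (2, 6), (2, 13), (6, 8), (6, 11), (8, 2), (8, 17), (9, 9), (9, 10), (11, 2), (11, 17), (13, 1), (13, 18), (14, 3), (14, 16), (15, 5), (15, 14), (16, 6), (16, 13)}; affine count = 22; |E(F_19)| = 23.

Discriminant check: Δ ∝ 4a³ + 27b² = 4·12³ + 27·4² = 4·1728 + 27·16 ≡ 10 (mod 19). Nonzero ⇒ E is nonsingular.
For each x ∈ F_19, compute rhs = x³ + 12·x + 4 mod 19, then count y ∈ F_19 with y² ≡ rhs.
  x = 0: rhs = 4, matching y values: 2, 17 (2 points).
  x = 1: rhs = 17, matching y values: 6, 13 (2 points).
  x = 2: rhs = 17, matching y values: 6, 13 (2 points).
  x = 3: rhs = 10, matching y values: none (0 points).
  x = 4: rhs = 2, matching y values: none (0 points).
  x = 5: rhs = 18, matching y values: none (0 points).
  x = 6: rhs = 7, matching y values: 8, 11 (2 points).
  x = 7: rhs = 13, matching y values: none (0 points).
  x = 8: rhs = 4, matching y values: 2, 17 (2 points).
  x = 9: rhs = 5, matching y values: 9, 10 (2 points).
  x = 10: rhs = 3, matching y values: none (0 points).
  x = 11: rhs = 4, matching y values: 2, 17 (2 points).
  x = 12: rhs = 14, matching y values: none (0 points).
  x = 13: rhs = 1, matching y values: 1, 18 (2 points).
  x = 14: rhs = 9, matching y values: 3, 16 (2 points).
  x = 15: rhs = 6, matching y values: 5, 14 (2 points).
  x = 16: rhs = 17, matching y values: 6, 13 (2 points).
  x = 17: rhs = 10, matching y values: none (0 points).
  x = 18: rhs = 10, matching y values: none (0 points).
Total affine count: 22.
Full point count |E(F_19)| = 22 + 1 = 23.
Hasse bound: |23 − (19+1)| = |3| = 3 ≤ 2√19 ≈ 8.7178 ✓.


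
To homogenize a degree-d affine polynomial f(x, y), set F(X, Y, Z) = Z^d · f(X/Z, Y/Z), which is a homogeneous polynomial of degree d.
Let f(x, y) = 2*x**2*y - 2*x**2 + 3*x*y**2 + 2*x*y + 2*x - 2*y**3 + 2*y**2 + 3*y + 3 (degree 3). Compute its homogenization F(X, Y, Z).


F(X, Y, Z) = 2*X**2*Y - 2*X**2*Z + 3*X*Y**2 + 2*X*Y*Z + 2*X*Z**2 - 2*Y**3 + 2*Y**2*Z + 3*Y*Z**2 + 3*Z**3

deg(f) = 3.
Substitute x = X/Z, y = Y/Z into f, then multiply by Z^3.
  monomial 2·x^2·y^1 ↦ 2·X^2·Y^1·Z^0.
  monomial -2·x^2·y^0 ↦ -2·X^2·Y^0·Z^1.
  monomial 3·x^1·y^2 ↦ 3·X^1·Y^2·Z^0.
  monomial 2·x^1·y^1 ↦ 2·X^1·Y^1·Z^1.
  monomial 2·x^1·y^0 ↦ 2·X^1·Y^0·Z^2.
  monomial -2·x^0·y^3 ↦ -2·X^0·Y^3·Z^0.
  monomial 2·x^0·y^2 ↦ 2·X^0·Y^2·Z^1.
  monomial 3·x^0·y^1 ↦ 3·X^0·Y^1·Z^2.
  monomial 3·x^0·y^0 ↦ 3·X^0·Y^0·Z^3.
Collecting: F(X, Y, Z) = 2*X**2*Y - 2*X**2*Z + 3*X*Y**2 + 2*X*Y*Z + 2*X*Z**2 - 2*Y**3 + 2*Y**2*Z + 3*Y*Z**2 + 3*Z**3.


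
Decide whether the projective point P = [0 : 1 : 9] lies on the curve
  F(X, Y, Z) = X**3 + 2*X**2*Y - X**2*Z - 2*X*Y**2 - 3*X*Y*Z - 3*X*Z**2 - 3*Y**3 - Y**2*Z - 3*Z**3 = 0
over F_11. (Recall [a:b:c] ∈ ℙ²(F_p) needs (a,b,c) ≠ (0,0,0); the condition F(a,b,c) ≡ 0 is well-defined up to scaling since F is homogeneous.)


F(0,1,9) ≡ 1 (mod 11); P is NOT on the curve.

Evaluate F(0, 1, 9) term-by-term (mod 11).
  X**3 ↦ 1·0·1·1 = 0
  2*X**2*Y ↦ 2·0·1·1 = 0
  -X**2*Z ↦ -1·0·1·9 = 0
  -2*X*Y**2 ↦ -2·0·1·1 = 0
  -3*X*Y*Z ↦ -3·0·1·9 = 0
  -3*X*Z**2 ↦ -3·0·1·81 = 0
  -3*Y**3 ↦ -3·1·1·1 = -3
  -Y**2*Z ↦ -1·1·1·9 = -9
  -3*Z**3 ↦ -3·1·1·729 = -2187
Sum: F(0, 1, 9) = (0) + (0) + (0) + (0) + (0) + (0) + (-3) + (-9) + (-2187) = -2199.
Reducing mod 11: -2199 ≡ 1 (mod 11).
Since F(a, b, c) ≡ 1 ≠ 0 (mod 11), P does NOT lie on the curve.


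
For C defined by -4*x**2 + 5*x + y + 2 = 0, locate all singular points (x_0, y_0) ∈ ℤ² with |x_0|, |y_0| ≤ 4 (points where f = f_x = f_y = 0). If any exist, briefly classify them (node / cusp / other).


No singular points in the scanned grid; C is smooth there.

Compute partial derivatives:
  f_x = 5 - 8*x.
  f_y = 1.
f_y = 1 is a nonzero constant, so f_y never vanishes: no point (x, y) can satisfy f = f_x = f_y = 0. In particular no (x, y) ∈ {−4, ..., 4}² is singular; the curve is smooth.


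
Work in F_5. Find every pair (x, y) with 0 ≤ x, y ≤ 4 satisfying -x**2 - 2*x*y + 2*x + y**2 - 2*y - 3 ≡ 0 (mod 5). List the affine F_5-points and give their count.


Affine F_5-points: {(0, 3), (0, 4), (1, 1), (1, 3), (4, 1), (4, 4)}; count = 6.

For each of the 25 pairs (x, y) ∈ F_5², evaluate f(x, y) mod 5. Record the zeros.
  x = 0: [0↦2, 1↦1, 2↦2, 3↦0, 4↦0]  zeros at y ∈ {3, 4}
  x = 1: [0↦3, 1↦0, 2↦4, 3↦0, 4↦3]  zeros at y ∈ {1, 3}
  x = 2: [0↦2, 1↦2, 2↦4, 3↦3, 4↦4]  zeros at y ∈ ∅
  x = 3: [0↦4, 1↦2, 2↦2, 3↦4, 4↦3]  zeros at y ∈ ∅
  x = 4: [0↦4, 1↦0, 2↦3, 3↦3, 4↦0]  zeros at y ∈ {1, 4}
Collecting zeros: affine points = {(0, 3), (0, 4), (1, 1), (1, 3), (4, 1), (4, 4)}.
Total count |C(F_5)_aff| = 6.


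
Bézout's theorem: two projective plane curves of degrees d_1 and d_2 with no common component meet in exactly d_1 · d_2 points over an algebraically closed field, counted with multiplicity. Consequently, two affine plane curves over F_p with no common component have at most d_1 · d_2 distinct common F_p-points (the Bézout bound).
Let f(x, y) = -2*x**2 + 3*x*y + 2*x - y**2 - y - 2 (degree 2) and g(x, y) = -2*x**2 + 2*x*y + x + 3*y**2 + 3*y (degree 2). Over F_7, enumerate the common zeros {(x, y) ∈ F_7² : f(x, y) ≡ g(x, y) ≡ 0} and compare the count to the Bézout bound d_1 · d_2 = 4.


Common zeros: {(2, 3)}; count = 1; Bézout bound = 4.

deg(f) = 2, deg(g) = 2, so Bézout bound = 4.
Scan x ∈ F_7. For each x, list the y ∈ F_7 with f(x, y) ≡ 0 and those with g(x, y) ≡ 0 (mod 7); the common zeros in that column are the intersection.
  x = 0: f ≡ 0 at y ∈ {3}; g ≡ 0 at y ∈ {0, 6}; common: ∅.
  x = 1: f ≡ 0 at y ∈ ∅; g ≡ 0 at y ∈ {1, 2}; common: ∅.
  x = 2: f ≡ 0 at y ∈ {2, 3}; g ≡ 0 at y ∈ {3, 4}; common: {3}.
  x = 3: f ≡ 0 at y ∈ {0, 1}; g ≡ 0 at y ∈ {5, 6}; common: ∅.
  x = 4: f ≡ 0 at y ∈ ∅; g ≡ 0 at y ∈ {0, 1}; common: ∅.
  x = 5: f ≡ 0 at y ∈ {0}; g ≡ 0 at y ∈ {2, 3}; common: ∅.
  x = 6: f ≡ 0 at y ∈ ∅; g ≡ 0 at y ∈ {4, 5}; common: ∅.
Collecting: common zeros = {(2, 3)}, so the count is 1.
Comparison with the Bézout bound: 1 ≤ 4 = deg(f)·deg(g), as expected for curves with no common component (the affine F_7-count falls short of the bound because intersections may lie at infinity, over extension fields, or carry multiplicity).


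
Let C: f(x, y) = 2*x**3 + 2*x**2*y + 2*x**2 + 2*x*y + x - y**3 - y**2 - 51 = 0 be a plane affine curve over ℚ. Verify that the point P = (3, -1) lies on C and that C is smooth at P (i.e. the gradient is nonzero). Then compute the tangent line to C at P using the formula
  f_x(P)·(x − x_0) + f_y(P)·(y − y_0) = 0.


Tangent line at P: 53*x + 23*y - 136 = 0.

Step 1: f(3, -1) = 0, so P lies on C.
Step 2: partial derivatives
  f_x(x, y) = 6*x**2 + 4*x*y + 4*x + 2*y + 1, f_y(x, y) = 2*x**2 + 2*x - 3*y**2 - 2*y.
  f_x(P) = 53, f_y(P) = 23 (gradient nonzero, so P is smooth).
Step 3: tangent line at P: 53·(x − 3) + 23·(y − -1) = 0.
Expanding: 53*x + 23*y - 136 = 0.


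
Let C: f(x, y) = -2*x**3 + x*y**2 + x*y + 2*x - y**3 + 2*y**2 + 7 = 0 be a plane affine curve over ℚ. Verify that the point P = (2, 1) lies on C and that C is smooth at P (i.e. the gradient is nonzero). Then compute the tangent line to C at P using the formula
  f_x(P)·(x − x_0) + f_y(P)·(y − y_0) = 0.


Tangent line at P: -20*x + 7*y + 33 = 0.

Step 1: f(2, 1) = 0, so P lies on C.
Step 2: partial derivatives
  f_x(x, y) = -6*x**2 + y**2 + y + 2, f_y(x, y) = 2*x*y + x - 3*y**2 + 4*y.
  f_x(P) = -20, f_y(P) = 7 (gradient nonzero, so P is smooth).
Step 3: tangent line at P: -20·(x − 2) + 7·(y − 1) = 0.
Expanding: -20*x + 7*y + 33 = 0.


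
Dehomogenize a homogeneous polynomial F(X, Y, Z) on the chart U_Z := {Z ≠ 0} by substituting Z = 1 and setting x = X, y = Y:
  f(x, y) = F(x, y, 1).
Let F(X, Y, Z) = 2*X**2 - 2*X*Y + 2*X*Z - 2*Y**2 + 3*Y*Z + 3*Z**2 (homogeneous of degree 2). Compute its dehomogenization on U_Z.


f(x, y) = 2*x**2 - 2*x*y + 2*x - 2*y**2 + 3*y + 3

On U_Z we set Z = 1. Each monomial c·X^i·Y^j·Z^k in F becomes c·x^i·y^j·1^k = c·x^i·y^j.
Substituting Z = 1: F(X, Y, 1) = 2*x**2 - 2*x*y + 2*x - 2*y**2 + 3*y + 3.
Note: deg(f) ≤ deg(F) = 2; strict inequality happens when F is divisible by Z (lost terms).


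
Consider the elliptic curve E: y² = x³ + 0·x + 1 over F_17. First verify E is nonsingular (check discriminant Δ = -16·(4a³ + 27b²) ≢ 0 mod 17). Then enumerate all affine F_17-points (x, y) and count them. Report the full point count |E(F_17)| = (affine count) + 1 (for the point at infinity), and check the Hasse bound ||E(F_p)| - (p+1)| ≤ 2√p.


Affine points = {(0, 1), (0, 16), (1, 6), (1, 11), (2, 3), (2, 14), (6, 8), (6, 9), (7, 2), (7, 15), (9, 4), (9, 13), (10, 7), (10, 10), (14, 5), (14, 12), (16, 0)}; affine count = 17; |E(F_17)| = 18.

Discriminant check: Δ ∝ 4a³ + 27b² = 4·0³ + 27·1² = 4·0 + 27·1 ≡ 10 (mod 17). Nonzero ⇒ E is nonsingular.
For each x ∈ F_17, compute rhs = x³ + 0·x + 1 mod 17, then count y ∈ F_17 with y² ≡ rhs.
  x = 0: rhs = 1, matching y values: 1, 16 (2 points).
  x = 1: rhs = 2, matching y values: 6, 11 (2 points).
  x = 2: rhs = 9, matching y values: 3, 14 (2 points).
  x = 3: rhs = 11, matching y values: none (0 points).
  x = 4: rhs = 14, matching y values: none (0 points).
  x = 5: rhs = 7, matching y values: none (0 points).
  x = 6: rhs = 13, matching y values: 8, 9 (2 points).
  x = 7: rhs = 4, matching y values: 2, 15 (2 points).
  x = 8: rhs = 3, matching y values: none (0 points).
  x = 9: rhs = 16, matching y values: 4, 13 (2 points).
  x = 10: rhs = 15, matching y values: 7, 10 (2 points).
  x = 11: rhs = 6, matching y values: none (0 points).
  x = 12: rhs = 12, matching y values: none (0 points).
  x = 13: rhs = 5, matching y values: none (0 points).
  x = 14: rhs = 8, matching y values: 5, 12 (2 points).
  x = 15: rhs = 10, matching y values: none (0 points).
  x = 16: rhs = 0, matching y values: 0 (1 points).
Total affine count: 17.
Full point count |E(F_17)| = 17 + 1 = 18.
Hasse bound: |18 − (17+1)| = |0| = 0 ≤ 2√17 ≈ 8.2462 ✓.


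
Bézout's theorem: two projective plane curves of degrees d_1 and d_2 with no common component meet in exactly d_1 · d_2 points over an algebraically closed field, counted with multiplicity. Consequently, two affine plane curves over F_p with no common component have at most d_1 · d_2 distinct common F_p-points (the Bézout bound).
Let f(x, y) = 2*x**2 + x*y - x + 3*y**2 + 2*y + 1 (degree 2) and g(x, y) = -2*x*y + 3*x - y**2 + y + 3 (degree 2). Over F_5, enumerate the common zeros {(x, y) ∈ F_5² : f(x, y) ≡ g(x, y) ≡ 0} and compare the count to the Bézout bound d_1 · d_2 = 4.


Common zeros: {(1, 2)}; count = 1; Bézout bound = 4.

deg(f) = 2, deg(g) = 2, so Bézout bound = 4.
Scan x ∈ F_5. For each x, list the y ∈ F_5 with f(x, y) ≡ 0 and those with g(x, y) ≡ 0 (mod 5); the common zeros in that column are the intersection.
  x = 0: f ≡ 0 at y ∈ ∅; g ≡ 0 at y ∈ ∅; common: ∅.
  x = 1: f ≡ 0 at y ∈ {2}; g ≡ 0 at y ∈ {2}; common: {2}.
  x = 2: f ≡ 0 at y ∈ ∅; g ≡ 0 at y ∈ {1}; common: ∅.
  x = 3: f ≡ 0 at y ∈ ∅; g ≡ 0 at y ∈ ∅; common: ∅.
  x = 4: f ≡ 0 at y ∈ ∅; g ≡ 0 at y ∈ {0, 3}; common: ∅.
Collecting: common zeros = {(1, 2)}, so the count is 1.
Comparison with the Bézout bound: 1 ≤ 4 = deg(f)·deg(g), as expected for curves with no common component (the affine F_5-count falls short of the bound because intersections may lie at infinity, over extension fields, or carry multiplicity).


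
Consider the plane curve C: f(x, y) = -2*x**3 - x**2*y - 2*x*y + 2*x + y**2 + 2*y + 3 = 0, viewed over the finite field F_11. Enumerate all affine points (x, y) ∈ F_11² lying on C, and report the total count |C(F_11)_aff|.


Affine F_11-points: {(0, 2), (0, 7), (1, 6), (6, 1)}; count = 4.

For each of the 121 pairs (x, y) ∈ F_11², evaluate f(x, y) mod 11. Record the zeros.
  x = 0: [0↦3, 1↦6, 2↦0, 3↦7, 4↦5, 5↦5, 6↦7, 7↦0, 8↦6, 9↦3, 10↦2]  zeros at y ∈ {2, 7}
  x = 1: [0↦3, 1↦3, 2↦5, 3↦9, 4↦4, 5↦1, 6↦0, 7↦1, 8↦4, 9↦9, 10↦5]  zeros at y ∈ {6}
  x = 2: [0↦2, 1↦8, 2↦5, 3↦4, 4↦5, 5↦8, 6↦2, 7↦9, 8↦7, 9↦7, 10↦9]  zeros at y ∈ ∅
  x = 3: [0↦10, 1↦9, 2↦10, 3↦2, 4↦7, 5↦3, 6↦1, 7↦1, 8↦3, 9↦7, 10↦2]  zeros at y ∈ ∅
  x = 4: [0↦4, 1↦5, 2↦8, 3↦2, 4↦9, 5↦7, 6↦7, 7↦9, 8↦2, 9↦8, 10↦5]  zeros at y ∈ ∅
  x = 5: [0↦5, 1↦6, 2↦9, 3↦3, 4↦10, 5↦8, 6↦8, 7↦10, 8↦3, 9↦9, 10↦6]  zeros at y ∈ ∅
  x = 6: [0↦1, 1↦0, 2↦1, 3↦4, 4↦9, 5↦5, 6↦3, 7↦3, 8↦5, 9↦9, 10↦4]  zeros at y ∈ {1}
  x = 7: [0↦2, 1↦8, 2↦5, 3↦4, 4↦5, 5↦8, 6↦2, 7↦9, 8↦7, 9↦7, 10↦9]  zeros at y ∈ ∅
  x = 8: [0↦7, 1↦7, 2↦9, 3↦2, 4↦8, 5↦5, 6↦4, 7↦5, 8↦8, 9↦2, 10↦9]  zeros at y ∈ ∅
  x = 9: [0↦4, 1↦7, 2↦1, 3↦8, 4↦6, 5↦6, 6↦8, 7↦1, 8↦7, 9↦4, 10↦3]  zeros at y ∈ ∅
  x = 10: [0↦3, 1↦7, 2↦2, 3↦10, 4↦9, 5↦10, 6↦2, 7↦7, 8↦3, 9↦1, 10↦1]  zeros at y ∈ ∅
Collecting zeros: affine points = {(0, 2), (0, 7), (1, 6), (6, 1)}.
Total count |C(F_11)_aff| = 4.


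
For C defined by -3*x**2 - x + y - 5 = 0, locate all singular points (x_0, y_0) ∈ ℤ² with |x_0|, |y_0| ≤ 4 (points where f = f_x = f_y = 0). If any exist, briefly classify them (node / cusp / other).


No singular points in the scanned grid; C is smooth there.

Compute partial derivatives:
  f_x = -6*x - 1.
  f_y = 1.
f_y = 1 is a nonzero constant, so f_y never vanishes: no point (x, y) can satisfy f = f_x = f_y = 0. In particular no (x, y) ∈ {−4, ..., 4}² is singular; the curve is smooth.


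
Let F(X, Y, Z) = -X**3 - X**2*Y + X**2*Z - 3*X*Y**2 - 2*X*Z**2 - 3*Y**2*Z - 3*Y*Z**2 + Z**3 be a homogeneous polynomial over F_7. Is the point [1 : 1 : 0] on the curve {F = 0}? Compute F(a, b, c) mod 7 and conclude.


F(1,1,0) ≡ 2 (mod 7); P is NOT on the curve.

Evaluate F(1, 1, 0) term-by-term (mod 7).
  -X**3 ↦ -1·1·1·1 = -1
  -X**2*Y ↦ -1·1·1·1 = -1
  X**2*Z ↦ 1·1·1·0 = 0
  -3*X*Y**2 ↦ -3·1·1·1 = -3
  -2*X*Z**2 ↦ -2·1·1·0 = 0
  -3*Y**2*Z ↦ -3·1·1·0 = 0
  -3*Y*Z**2 ↦ -3·1·1·0 = 0
  Z**3 ↦ 1·1·1·0 = 0
Sum: F(1, 1, 0) = (-1) + (-1) + (0) + (-3) + (0) + (0) + (0) + (0) = -5.
Reducing mod 7: -5 ≡ 2 (mod 7).
Since F(a, b, c) ≡ 2 ≠ 0 (mod 7), P does NOT lie on the curve.


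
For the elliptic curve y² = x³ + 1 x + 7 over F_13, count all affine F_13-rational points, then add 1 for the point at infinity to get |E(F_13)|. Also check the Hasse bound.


Affine points = {(1, 3), (1, 10), (2, 2), (2, 11), (4, 6), (4, 7), (9, 2), (9, 11), (10, 4), (10, 9), (11, 6), (11, 7)}; affine count = 12; |E(F_13)| = 13.

Discriminant check: Δ ∝ 4a³ + 27b² = 4·1³ + 27·7² = 4·1 + 27·49 ≡ 1 (mod 13). Nonzero ⇒ E is nonsingular.
For each x ∈ F_13, compute rhs = x³ + 1·x + 7 mod 13, then count y ∈ F_13 with y² ≡ rhs.
  x = 0: rhs = 7, matching y values: none (0 points).
  x = 1: rhs = 9, matching y values: 3, 10 (2 points).
  x = 2: rhs = 4, matching y values: 2, 11 (2 points).
  x = 3: rhs = 11, matching y values: none (0 points).
  x = 4: rhs = 10, matching y values: 6, 7 (2 points).
  x = 5: rhs = 7, matching y values: none (0 points).
  x = 6: rhs = 8, matching y values: none (0 points).
  x = 7: rhs = 6, matching y values: none (0 points).
  x = 8: rhs = 7, matching y values: none (0 points).
  x = 9: rhs = 4, matching y values: 2, 11 (2 points).
  x = 10: rhs = 3, matching y values: 4, 9 (2 points).
  x = 11: rhs = 10, matching y values: 6, 7 (2 points).
  x = 12: rhs = 5, matching y values: none (0 points).
Total affine count: 12.
Full point count |E(F_13)| = 12 + 1 = 13.
Hasse bound: |13 − (13+1)| = |-1| = 1 ≤ 2√13 ≈ 7.2111 ✓.


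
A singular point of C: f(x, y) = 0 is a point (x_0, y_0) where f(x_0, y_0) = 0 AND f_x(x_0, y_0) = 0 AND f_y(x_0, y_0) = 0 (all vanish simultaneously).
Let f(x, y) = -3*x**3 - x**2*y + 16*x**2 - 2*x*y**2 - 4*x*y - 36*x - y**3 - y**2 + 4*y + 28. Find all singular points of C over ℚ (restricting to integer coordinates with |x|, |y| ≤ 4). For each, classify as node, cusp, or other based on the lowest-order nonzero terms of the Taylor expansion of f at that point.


Singular points: {(2, -2)}; classification: cusp.

Compute partial derivatives:
  f_x = -9*x**2 - 2*x*y + 32*x - 2*y**2 - 4*y - 36.
  f_y = -x**2 - 4*x*y - 4*x - 3*y**2 - 2*y + 4.
Scan x_0 ∈ {−4, ..., 4}. For each x_0, f_y(x_0, y) is a polynomial in y; find its integer roots y ∈ {−4, ..., 4}, then test f_x and f at those candidates.
  x = -4: f_y(-4, y) = -3*y**2 + 14*y + 4; no integer root y with |y| ≤ 4.
  x = -3: f_y(-3, y) = -3*y**2 + 10*y + 7; no integer root y with |y| ≤ 4.
  x = -2: f_y(-2, y) = -3*y**2 + 6*y + 8; no integer root y with |y| ≤ 4.
  x = -1: f_y(-1, y) = -3*y**2 + 2*y + 7; no integer root y with |y| ≤ 4.
  x = 0: f_y(0, y) = -3*y**2 - 2*y + 4; no integer root y with |y| ≤ 4.
  x = 1: f_y(1, y) = -3*y**2 - 6*y - 1; no integer root y with |y| ≤ 4.
  x = 2: f_y(2, y) = -3*y**2 - 10*y - 8; vanishes at y ∈ {-2}. (2, -2): f_x = 0, f = 0 — SINGULAR.
  x = 3: f_y(3, y) = -3*y**2 - 14*y - 17; no integer root y with |y| ≤ 4.
  x = 4: f_y(4, y) = -3*y**2 - 18*y - 28; no integer root y with |y| ≤ 4.
Only singular point on the grid: (2, -2).
Classify: substitute x = 2 + u, y = -2 + v and expand: f = -3*u**3 - u**2*v - 2*u*v**2 - v**3 + v**2.
No constant or linear terms (consistent with a singular point). Quadratic part: v**2. Cubic part: -3*u**3 - u**2*v - 2*u*v**2 - v**3.
The quadratic part v**2 is a perfect square, so there is a single (double) tangent line v = 0, i.e. y = -2. Restricting the cubic part to that line (v = 0) leaves -3*u**3 ≠ 0, so f is not divisible by v and the branch is v² ≈ 3*u**3 to lowest order — this is a cusp.
Classification: cusp.


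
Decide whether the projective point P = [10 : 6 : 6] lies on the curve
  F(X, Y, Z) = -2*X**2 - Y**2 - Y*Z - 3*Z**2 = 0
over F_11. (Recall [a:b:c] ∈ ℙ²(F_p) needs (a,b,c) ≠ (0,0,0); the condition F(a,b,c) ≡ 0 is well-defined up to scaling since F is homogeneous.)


F(10,6,6) ≡ 5 (mod 11); P is NOT on the curve.

Evaluate F(10, 6, 6) term-by-term (mod 11).
  -2*X**2 ↦ -2·100·1·1 = -200
  -Y**2 ↦ -1·1·36·1 = -36
  -Y*Z ↦ -1·1·6·6 = -36
  -3*Z**2 ↦ -3·1·1·36 = -108
Sum: F(10, 6, 6) = (-200) + (-36) + (-36) + (-108) = -380.
Reducing mod 11: -380 ≡ 5 (mod 11).
Since F(a, b, c) ≡ 5 ≠ 0 (mod 11), P does NOT lie on the curve.


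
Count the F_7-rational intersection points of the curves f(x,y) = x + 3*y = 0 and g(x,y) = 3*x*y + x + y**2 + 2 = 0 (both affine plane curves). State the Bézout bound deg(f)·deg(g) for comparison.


Common zeros: ∅; count = 0; Bézout bound = 2.

deg(f) = 1, deg(g) = 2, so Bézout bound = 2.
Scan x ∈ F_7. For each x, list the y ∈ F_7 with f(x, y) ≡ 0 and those with g(x, y) ≡ 0 (mod 7); the common zeros in that column are the intersection.
  x = 0: f ≡ 0 at y ∈ {0}; g ≡ 0 at y ∈ ∅; common: ∅.
  x = 1: f ≡ 0 at y ∈ {2}; g ≡ 0 at y ∈ {1, 3}; common: ∅.
  x = 2: f ≡ 0 at y ∈ {4}; g ≡ 0 at y ∈ ∅; common: ∅.
  x = 3: f ≡ 0 at y ∈ {6}; g ≡ 0 at y ∈ ∅; common: ∅.
  x = 4: f ≡ 0 at y ∈ {1}; g ≡ 0 at y ∈ {4, 5}; common: ∅.
  x = 5: f ≡ 0 at y ∈ {3}; g ≡ 0 at y ∈ {0, 6}; common: ∅.
  x = 6: f ≡ 0 at y ∈ {5}; g ≡ 0 at y ∈ ∅; common: ∅.
Collecting: common zeros = ∅, so the count is 0.
Comparison with the Bézout bound: 0 ≤ 2 = deg(f)·deg(g), as expected for curves with no common component (the affine F_7-count falls short of the bound because intersections may lie at infinity, over extension fields, or carry multiplicity).


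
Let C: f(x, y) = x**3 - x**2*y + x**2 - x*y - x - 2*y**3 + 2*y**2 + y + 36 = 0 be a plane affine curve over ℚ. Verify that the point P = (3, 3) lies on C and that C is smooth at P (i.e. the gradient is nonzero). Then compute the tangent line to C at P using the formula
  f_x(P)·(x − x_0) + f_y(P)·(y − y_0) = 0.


Tangent line at P: 11*x - 53*y + 126 = 0.

Step 1: f(3, 3) = 0, so P lies on C.
Step 2: partial derivatives
  f_x(x, y) = 3*x**2 - 2*x*y + 2*x - y - 1, f_y(x, y) = -x**2 - x - 6*y**2 + 4*y + 1.
  f_x(P) = 11, f_y(P) = -53 (gradient nonzero, so P is smooth).
Step 3: tangent line at P: 11·(x − 3) + -53·(y − 3) = 0.
Expanding: 11*x - 53*y + 126 = 0.


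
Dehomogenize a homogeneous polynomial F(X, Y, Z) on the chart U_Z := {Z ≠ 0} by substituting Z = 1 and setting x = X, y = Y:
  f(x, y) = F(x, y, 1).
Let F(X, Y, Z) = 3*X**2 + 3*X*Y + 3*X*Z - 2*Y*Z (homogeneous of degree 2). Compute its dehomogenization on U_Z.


f(x, y) = 3*x**2 + 3*x*y + 3*x - 2*y

On U_Z we set Z = 1. Each monomial c·X^i·Y^j·Z^k in F becomes c·x^i·y^j·1^k = c·x^i·y^j.
Substituting Z = 1: F(X, Y, 1) = 3*x**2 + 3*x*y + 3*x - 2*y.
Note: deg(f) ≤ deg(F) = 2; strict inequality happens when F is divisible by Z (lost terms).


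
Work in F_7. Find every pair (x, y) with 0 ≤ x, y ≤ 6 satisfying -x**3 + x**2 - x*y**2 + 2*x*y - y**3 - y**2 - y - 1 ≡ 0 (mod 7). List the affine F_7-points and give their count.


Affine F_7-points: {(0, 6), (2, 4), (4, 0), (4, 2), (6, 3)}; count = 5.

For each of the 49 pairs (x, y) ∈ F_7², evaluate f(x, y) mod 7. Record the zeros.
  x = 0: [0↦6, 1↦3, 2↦6, 3↦2, 4↦6, 5↦5, 6↦0]  zeros at y ∈ {6}
  x = 1: [0↦6, 1↦4, 2↦6, 3↦6, 4↦5, 5↦4, 6↦4]  zeros at y ∈ ∅
  x = 2: [0↦2, 1↦1, 2↦2, 3↦6, 4↦0, 5↦6, 6↦4]  zeros at y ∈ {4}
  x = 3: [0↦2, 1↦2, 2↦2, 3↦3, 4↦6, 5↦5, 6↦1]  zeros at y ∈ ∅
  x = 4: [0↦0, 1↦1, 2↦0, 3↦5, 4↦3, 5↦2, 6↦3]  zeros at y ∈ {0, 2}
  x = 5: [0↦4, 1↦6, 2↦4, 3↦6, 4↦6, 5↦5, 6↦4]  zeros at y ∈ ∅
  x = 6: [0↦1, 1↦4, 2↦1, 3↦0, 4↦2, 5↦1, 6↦5]  zeros at y ∈ {3}
Collecting zeros: affine points = {(0, 6), (2, 4), (4, 0), (4, 2), (6, 3)}.
Total count |C(F_7)_aff| = 5.


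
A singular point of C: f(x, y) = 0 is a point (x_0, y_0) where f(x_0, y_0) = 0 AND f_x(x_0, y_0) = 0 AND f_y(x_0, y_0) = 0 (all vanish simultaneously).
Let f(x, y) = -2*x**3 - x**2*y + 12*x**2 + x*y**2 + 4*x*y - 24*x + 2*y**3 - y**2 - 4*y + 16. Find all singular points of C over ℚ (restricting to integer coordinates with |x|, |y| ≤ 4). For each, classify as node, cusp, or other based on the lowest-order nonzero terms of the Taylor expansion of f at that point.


Singular points: {(2, 0)}; classification: cusp.

Compute partial derivatives:
  f_x = -6*x**2 - 2*x*y + 24*x + y**2 + 4*y - 24.
  f_y = -x**2 + 2*x*y + 4*x + 6*y**2 - 2*y - 4.
Scan x_0 ∈ {−4, ..., 4}. For each x_0, f_y(x_0, y) is a polynomial in y; find its integer roots y ∈ {−4, ..., 4}, then test f_x and f at those candidates.
  x = -4: f_y(-4, y) = 6*y**2 - 10*y - 36; no integer root y with |y| ≤ 4.
  x = -3: f_y(-3, y) = 6*y**2 - 8*y - 25; no integer root y with |y| ≤ 4.
  x = -2: f_y(-2, y) = 6*y**2 - 6*y - 16; no integer root y with |y| ≤ 4.
  x = -1: f_y(-1, y) = 6*y**2 - 4*y - 9; no integer root y with |y| ≤ 4.
  x = 0: f_y(0, y) = 6*y**2 - 2*y - 4; vanishes at y ∈ {1}. (0, 1): f_x = -19 ≠ 0.
  x = 1: f_y(1, y) = 6*y**2 - 1; no integer root y with |y| ≤ 4.
  x = 2: f_y(2, y) = 6*y**2 + 2*y; vanishes at y ∈ {0}. (2, 0): f_x = 0, f = 0 — SINGULAR.
  x = 3: f_y(3, y) = 6*y**2 + 4*y - 1; no integer root y with |y| ≤ 4.
  x = 4: f_y(4, y) = 6*y**2 + 6*y - 4; no integer root y with |y| ≤ 4.
Only singular point on the grid: (2, 0).
Classify: substitute x = 2 + u, y = 0 + v and expand: f = -2*u**3 - u**2*v + u*v**2 + 2*v**3 + v**2.
No constant or linear terms (consistent with a singular point). Quadratic part: v**2. Cubic part: -2*u**3 - u**2*v + u*v**2 + 2*v**3.
The quadratic part v**2 is a perfect square, so there is a single (double) tangent line v = 0, i.e. y = 0. Restricting the cubic part to that line (v = 0) leaves -2*u**3 ≠ 0, so f is not divisible by v and the branch is v² ≈ 2*u**3 to lowest order — this is a cusp.
Classification: cusp.


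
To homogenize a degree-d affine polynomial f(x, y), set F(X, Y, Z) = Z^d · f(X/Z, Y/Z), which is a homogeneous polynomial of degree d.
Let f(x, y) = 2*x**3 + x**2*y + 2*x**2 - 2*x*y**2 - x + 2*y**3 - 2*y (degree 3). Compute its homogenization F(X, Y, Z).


F(X, Y, Z) = 2*X**3 + X**2*Y + 2*X**2*Z - 2*X*Y**2 - X*Z**2 + 2*Y**3 - 2*Y*Z**2

deg(f) = 3.
Substitute x = X/Z, y = Y/Z into f, then multiply by Z^3.
  monomial 2·x^3·y^0 ↦ 2·X^3·Y^0·Z^0.
  monomial 1·x^2·y^1 ↦ 1·X^2·Y^1·Z^0.
  monomial 2·x^2·y^0 ↦ 2·X^2·Y^0·Z^1.
  monomial -2·x^1·y^2 ↦ -2·X^1·Y^2·Z^0.
  monomial -1·x^1·y^0 ↦ -1·X^1·Y^0·Z^2.
  monomial 2·x^0·y^3 ↦ 2·X^0·Y^3·Z^0.
  monomial -2·x^0·y^1 ↦ -2·X^0·Y^1·Z^2.
Collecting: F(X, Y, Z) = 2*X**3 + X**2*Y + 2*X**2*Z - 2*X*Y**2 - X*Z**2 + 2*Y**3 - 2*Y*Z**2.


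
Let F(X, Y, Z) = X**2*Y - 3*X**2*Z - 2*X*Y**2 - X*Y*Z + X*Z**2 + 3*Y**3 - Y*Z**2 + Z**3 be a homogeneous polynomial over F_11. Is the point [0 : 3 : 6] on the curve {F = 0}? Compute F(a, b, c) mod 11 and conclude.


F(0,3,6) ≡ 2 (mod 11); P is NOT on the curve.

Evaluate F(0, 3, 6) term-by-term (mod 11).
  X**2*Y ↦ 1·0·3·1 = 0
  -3*X**2*Z ↦ -3·0·1·6 = 0
  -2*X*Y**2 ↦ -2·0·9·1 = 0
  -X*Y*Z ↦ -1·0·3·6 = 0
  X*Z**2 ↦ 1·0·1·36 = 0
  3*Y**3 ↦ 3·1·27·1 = 81
  -Y*Z**2 ↦ -1·1·3·36 = -108
  Z**3 ↦ 1·1·1·216 = 216
Sum: F(0, 3, 6) = (0) + (0) + (0) + (0) + (0) + (81) + (-108) + (216) = 189.
Reducing mod 11: 189 ≡ 2 (mod 11).
Since F(a, b, c) ≡ 2 ≠ 0 (mod 11), P does NOT lie on the curve.


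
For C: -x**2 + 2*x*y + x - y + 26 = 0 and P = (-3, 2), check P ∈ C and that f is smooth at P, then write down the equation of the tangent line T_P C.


Tangent line at P: 11*x - 7*y + 47 = 0.

Step 1: f(-3, 2) = 0, so P lies on C.
Step 2: partial derivatives
  f_x(x, y) = -2*x + 2*y + 1, f_y(x, y) = 2*x - 1.
  f_x(P) = 11, f_y(P) = -7 (gradient nonzero, so P is smooth).
Step 3: tangent line at P: 11·(x − -3) + -7·(y − 2) = 0.
Expanding: 11*x - 7*y + 47 = 0.


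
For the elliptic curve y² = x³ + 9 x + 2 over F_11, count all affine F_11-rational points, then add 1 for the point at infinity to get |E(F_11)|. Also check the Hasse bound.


Affine points = {(1, 1), (1, 10), (3, 1), (3, 10), (4, 5), (4, 6), (7, 1), (7, 10), (8, 5), (8, 6), (9, 3), (9, 8), (10, 5), (10, 6)}; affine count = 14; |E(F_11)| = 15.

Discriminant check: Δ ∝ 4a³ + 27b² = 4·9³ + 27·2² = 4·729 + 27·4 ≡ 10 (mod 11). Nonzero ⇒ E is nonsingular.
For each x ∈ F_11, compute rhs = x³ + 9·x + 2 mod 11, then count y ∈ F_11 with y² ≡ rhs.
  x = 0: rhs = 2, matching y values: none (0 points).
  x = 1: rhs = 1, matching y values: 1, 10 (2 points).
  x = 2: rhs = 6, matching y values: none (0 points).
  x = 3: rhs = 1, matching y values: 1, 10 (2 points).
  x = 4: rhs = 3, matching y values: 5, 6 (2 points).
  x = 5: rhs = 7, matching y values: none (0 points).
  x = 6: rhs = 8, matching y values: none (0 points).
  x = 7: rhs = 1, matching y values: 1, 10 (2 points).
  x = 8: rhs = 3, matching y values: 5, 6 (2 points).
  x = 9: rhs = 9, matching y values: 3, 8 (2 points).
  x = 10: rhs = 3, matching y values: 5, 6 (2 points).
Total affine count: 14.
Full point count |E(F_11)| = 14 + 1 = 15.
Hasse bound: |15 − (11+1)| = |3| = 3 ≤ 2√11 ≈ 6.6332 ✓.


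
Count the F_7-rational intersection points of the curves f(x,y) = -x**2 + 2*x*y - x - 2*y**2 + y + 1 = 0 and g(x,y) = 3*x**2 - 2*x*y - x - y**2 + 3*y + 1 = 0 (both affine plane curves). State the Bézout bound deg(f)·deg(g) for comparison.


Common zeros: {(5, 6)}; count = 1; Bézout bound = 4.

deg(f) = 2, deg(g) = 2, so Bézout bound = 4.
Scan x ∈ F_7. For each x, list the y ∈ F_7 with f(x, y) ≡ 0 and those with g(x, y) ≡ 0 (mod 7); the common zeros in that column are the intersection.
  x = 0: f ≡ 0 at y ∈ {1, 3}; g ≡ 0 at y ∈ ∅; common: ∅.
  x = 1: f ≡ 0 at y ∈ {1, 4}; g ≡ 0 at y ∈ ∅; common: ∅.
  x = 2: f ≡ 0 at y ∈ ∅; g ≡ 0 at y ∈ ∅; common: ∅.
  x = 3: f ≡ 0 at y ∈ ∅; g ≡ 0 at y ∈ {1, 3}; common: ∅.
  x = 4: f ≡ 0 at y ∈ ∅; g ≡ 0 at y ∈ {3, 6}; common: ∅.
  x = 5: f ≡ 0 at y ∈ {3, 6}; g ≡ 0 at y ∈ {1, 6}; common: {6}.
  x = 6: f ≡ 0 at y ∈ {4, 6}; g ≡ 0 at y ∈ ∅; common: ∅.
Collecting: common zeros = {(5, 6)}, so the count is 1.
Comparison with the Bézout bound: 1 ≤ 4 = deg(f)·deg(g), as expected for curves with no common component (the affine F_7-count falls short of the bound because intersections may lie at infinity, over extension fields, or carry multiplicity).
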